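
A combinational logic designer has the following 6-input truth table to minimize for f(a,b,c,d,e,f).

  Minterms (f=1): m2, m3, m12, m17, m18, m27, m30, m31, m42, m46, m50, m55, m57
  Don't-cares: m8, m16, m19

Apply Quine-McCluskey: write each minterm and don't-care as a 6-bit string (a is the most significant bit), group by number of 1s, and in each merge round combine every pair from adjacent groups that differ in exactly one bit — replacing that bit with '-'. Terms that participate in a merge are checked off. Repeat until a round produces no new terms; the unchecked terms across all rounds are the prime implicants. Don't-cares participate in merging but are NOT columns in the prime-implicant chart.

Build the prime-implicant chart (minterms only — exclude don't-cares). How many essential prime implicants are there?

Round 0: 000010✓ 000011✓ 001000✓ 001100✓ 010000✓ 010001✓ 010010✓ 010011✓ 011011✓ 011110✓ 011111✓ 101010✓ 101110✓ 110010✓ 110111 111001
Round 1: -10010 0-0010✓ 0-0011✓ 00001-✓ 001-00 01-011 0100-0✓ 0100-1✓ 01000-✓ 01001-✓ 011-11 01111- 101-10
Round 2: 0-001- 0100--
PIs = {-10010, 0-001-, 001-00, 01-011, 0100--, 011-11, 01111-, 101-10, 110111, 111001}
Coverage chart:
  m2: 0-001- ←essential
  m3: 0-001- ←essential
  m12: 001-00 ←essential
  m17: 0100-- ←essential
  m18: -10010,0-001-,0100--
  m27: 01-011,011-11
  m30: 01111- ←essential
  m31: 011-11,01111-
  m42: 101-10 ←essential
  m46: 101-10 ←essential
  m50: -10010 ←essential
  m55: 110111 ←essential
  m57: 111001 ←essential
Essential: -10010, 0-001-, 001-00, 0100--, 01111-, 101-10, 110111, 111001

8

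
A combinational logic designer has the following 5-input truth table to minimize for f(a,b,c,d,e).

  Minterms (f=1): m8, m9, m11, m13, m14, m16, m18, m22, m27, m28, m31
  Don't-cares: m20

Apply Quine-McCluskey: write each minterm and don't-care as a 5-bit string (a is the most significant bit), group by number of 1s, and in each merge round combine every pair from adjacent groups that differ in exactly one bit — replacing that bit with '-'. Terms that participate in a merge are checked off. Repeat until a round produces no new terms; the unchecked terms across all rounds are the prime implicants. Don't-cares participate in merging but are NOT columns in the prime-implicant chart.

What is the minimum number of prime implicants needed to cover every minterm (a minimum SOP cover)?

7

size-2^0 implicants → 01000(✓)  01001(✓)  01011(✓)  01101(✓)  01110  10000(✓)  10010(✓)  10100(✓)  10110(✓)  11011(✓)  11100(✓)  11111(✓)
size-2^1 implicants → -1011  01-01  010-1  0100-  1-100  10-00(✓)  10-10(✓)  100-0(✓)  101-0(✓)  11-11
size-2^2 implicants → 10--0
Unchecked terms (primes): -1011, 01-01, 010-1, 0100-, 01110, 1-100, 10--0, 11-11
Minterm coverage:
  m8 ⊆ 0100- [E]
  m9 ⊆ 01-01,010-1,0100-
  m11 ⊆ -1011,010-1
  m13 ⊆ 01-01 [E]
  m14 ⊆ 01110 [E]
  m16 ⊆ 10--0 [E]
  m18 ⊆ 10--0 [E]
  m22 ⊆ 10--0 [E]
  m27 ⊆ -1011,11-11
  m28 ⊆ 1-100 [E]
  m31 ⊆ 11-11 [E]
E = {01-01, 0100-, 01110, 1-100, 10--0, 11-11}
Petrick residual → -1011
Cover = bc'de + a'bd'e + a'bc'd' + a'bcde' + acd'e' + ab'e' + abde  |cover|=7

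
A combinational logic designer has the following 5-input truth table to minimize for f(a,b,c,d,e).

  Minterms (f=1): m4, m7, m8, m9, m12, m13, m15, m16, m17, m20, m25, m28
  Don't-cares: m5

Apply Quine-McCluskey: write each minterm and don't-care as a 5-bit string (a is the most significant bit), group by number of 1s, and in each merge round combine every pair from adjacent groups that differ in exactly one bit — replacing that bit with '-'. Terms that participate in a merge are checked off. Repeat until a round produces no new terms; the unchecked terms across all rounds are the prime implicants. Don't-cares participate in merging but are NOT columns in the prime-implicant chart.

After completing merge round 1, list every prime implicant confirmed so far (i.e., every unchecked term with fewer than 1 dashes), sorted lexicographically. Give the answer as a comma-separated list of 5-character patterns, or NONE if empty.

size-2^0 implicants → 00100(✓)  00101(✓)  00111(✓)  01000(✓)  01001(✓)  01100(✓)  01101(✓)  01111(✓)  10000(✓)  10001(✓)  10100(✓)  11001(✓)  11100(✓)
size-2^1 implicants → -0100(✓)  -1001  -1100(✓)  0-100(✓)  0-101(✓)  0-111(✓)  001-1(✓)  0010-(✓)  01-00(✓)  01-01(✓)  0100-(✓)  011-1(✓)  0110-(✓)  1-001  1-100(✓)  10-00  1000-
size-2^2 implicants → --100  0-1-1  0-10-  01-0-
Unchecked terms (primes): --100, -1001, 0-1-1, 0-10-, 01-0-, 1-001, 10-00, 1000-

NONE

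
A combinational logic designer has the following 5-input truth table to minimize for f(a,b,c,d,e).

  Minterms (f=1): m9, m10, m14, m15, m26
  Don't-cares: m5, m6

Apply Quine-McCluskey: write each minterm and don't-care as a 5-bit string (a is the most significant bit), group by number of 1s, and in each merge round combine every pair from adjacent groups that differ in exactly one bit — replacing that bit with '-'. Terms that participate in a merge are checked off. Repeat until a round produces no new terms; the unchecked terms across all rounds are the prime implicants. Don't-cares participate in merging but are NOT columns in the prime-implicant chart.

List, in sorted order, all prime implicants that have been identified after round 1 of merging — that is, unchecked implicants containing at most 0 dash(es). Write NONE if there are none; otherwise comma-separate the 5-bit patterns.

Round 0: 00101 00110✓ 01001 01010✓ 01110✓ 01111✓ 11010✓
Round 1: -1010 0-110 01-10 0111-
PIs = {-1010, 0-110, 00101, 01-10, 01001, 0111-}

00101, 01001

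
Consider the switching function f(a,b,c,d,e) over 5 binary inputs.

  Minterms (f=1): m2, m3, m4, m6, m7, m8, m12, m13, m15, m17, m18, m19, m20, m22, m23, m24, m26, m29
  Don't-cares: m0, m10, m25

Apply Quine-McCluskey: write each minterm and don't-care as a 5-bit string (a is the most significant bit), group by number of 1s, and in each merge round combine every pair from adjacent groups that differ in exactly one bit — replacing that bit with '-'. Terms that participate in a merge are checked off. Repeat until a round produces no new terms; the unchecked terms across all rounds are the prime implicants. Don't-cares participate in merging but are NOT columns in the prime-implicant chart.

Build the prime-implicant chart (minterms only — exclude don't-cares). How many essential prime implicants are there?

2

Round 0: 00000✓ 00010✓ 00011✓ 00100✓ 00110✓ 00111✓ 01000✓ 01010✓ 01100✓ 01101✓ 01111✓ 10001✓ 10010✓ 10011✓ 10100✓ 10110✓ 10111✓ 11000✓ 11001✓ 11010✓ 11101✓
Round 1: -0010✓ -0011✓ -0100✓ -0110✓ -0111✓ -1000✓ -1010✓ -1101 0-000✓ 0-010✓ 0-100✓ 0-111 00-00✓ 00-10✓ 00-11✓ 000-0✓ 0001-✓ 001-0✓ 0011-✓ 01-00✓ 010-0✓ 011-1 0110- 1-001 1-010✓ 10-10✓ 10-11✓ 100-1 1001-✓ 101-0✓ 1011-✓ 11-01 110-0✓ 1100-
Round 2: --010 -0-10✓ -0-11✓ -001-✓ -01-0 -011-✓ -10-0 0--00 0-0-0 00--0 00-1-✓ 10-1-✓
Round 3: -0-1-
PIs = {--010, -0-1-, -01-0, -10-0, -1101, 0--00, 0-0-0, 0-111, 00--0, 011-1, 0110-, 1-001, 100-1, 11-01, 1100-}
Coverage chart:
  m2: --010,-0-1-,0-0-0,00--0
  m3: -0-1- ←essential
  m4: -01-0,0--00,00--0
  m6: -0-1-,-01-0,00--0
  m7: -0-1-,0-111
  m8: -10-0,0--00,0-0-0
  m12: 0--00,0110-
  m13: -1101,011-1,0110-
  m15: 0-111,011-1
  m17: 1-001,100-1
  m18: --010,-0-1-
  m19: -0-1-,100-1
  m20: -01-0 ←essential
  m22: -0-1-,-01-0
  m23: -0-1- ←essential
  m24: -10-0,1100-
  m26: --010,-10-0
  m29: -1101,11-01
Essential: -0-1-, -01-0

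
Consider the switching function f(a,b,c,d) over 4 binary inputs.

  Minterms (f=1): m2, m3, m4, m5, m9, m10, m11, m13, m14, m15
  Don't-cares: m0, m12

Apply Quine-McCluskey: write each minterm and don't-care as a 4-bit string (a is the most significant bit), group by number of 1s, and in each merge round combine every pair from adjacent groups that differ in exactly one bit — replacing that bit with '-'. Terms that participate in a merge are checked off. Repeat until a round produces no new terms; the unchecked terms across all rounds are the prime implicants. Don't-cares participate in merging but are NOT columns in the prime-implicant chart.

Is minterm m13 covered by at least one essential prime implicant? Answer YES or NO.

YES

[col 0] 0000*, 0010*, 0011*, 0100*, 0101*, 1001*, 1010*, 1011*, 1100*, 1101*, 1110*, 1111*
[col 1] -010*, -011*, -100*, -101*, 0-00, 00-0, 001-*, 010-*, 1-01*, 1-10*, 1-11*, 10-1*, 101-*, 11-0*, 11-1*, 110-*, 111-*
[col 2] -01-, -10-, 1--1, 1-1-, 11--
Prime implicants: -01-, -10-, 0-00, 00-0, 1--1, 1-1-, 11--
PI chart (minterm → PIs covering it):
  2 | -01-,00-0
  3 | -01-  (sole → essential)
  4 | -10-,0-00
  5 | -10-  (sole → essential)
  9 | 1--1  (sole → essential)
  10 | -01-,1-1-
  11 | -01-,1--1,1-1-
  13 | -10-,1--1,11--
  14 | 1-1-,11--
  15 | 1--1,1-1-,11--
Essential prime implicants: -01-, -10-, 1--1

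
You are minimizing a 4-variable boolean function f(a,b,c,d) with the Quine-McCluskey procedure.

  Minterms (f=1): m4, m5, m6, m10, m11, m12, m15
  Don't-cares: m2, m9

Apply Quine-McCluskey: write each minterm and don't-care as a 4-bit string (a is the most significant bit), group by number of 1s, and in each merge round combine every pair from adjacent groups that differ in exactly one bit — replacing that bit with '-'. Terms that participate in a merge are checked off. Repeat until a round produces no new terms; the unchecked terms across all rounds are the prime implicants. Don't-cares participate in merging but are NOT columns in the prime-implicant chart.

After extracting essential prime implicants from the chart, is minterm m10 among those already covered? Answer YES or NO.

NO

size-2^0 implicants → 0010(✓)  0100(✓)  0101(✓)  0110(✓)  1001(✓)  1010(✓)  1011(✓)  1100(✓)  1111(✓)
size-2^1 implicants → -010  -100  0-10  01-0  010-  1-11  10-1  101-
Unchecked terms (primes): -010, -100, 0-10, 01-0, 010-, 1-11, 10-1, 101-
Minterm coverage:
  m4 ⊆ -100,01-0,010-
  m5 ⊆ 010- [E]
  m6 ⊆ 0-10,01-0
  m10 ⊆ -010,101-
  m11 ⊆ 1-11,10-1,101-
  m12 ⊆ -100 [E]
  m15 ⊆ 1-11 [E]
E = {-100, 010-, 1-11}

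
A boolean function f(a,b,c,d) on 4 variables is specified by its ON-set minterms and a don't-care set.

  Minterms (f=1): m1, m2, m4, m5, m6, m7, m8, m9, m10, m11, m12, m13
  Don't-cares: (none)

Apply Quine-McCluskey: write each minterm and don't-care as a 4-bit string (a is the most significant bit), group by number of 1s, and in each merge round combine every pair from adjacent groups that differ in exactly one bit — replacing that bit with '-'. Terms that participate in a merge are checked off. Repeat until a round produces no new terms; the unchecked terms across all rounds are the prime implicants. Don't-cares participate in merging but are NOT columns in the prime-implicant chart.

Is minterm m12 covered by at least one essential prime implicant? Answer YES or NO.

NO

[col 0] 0001*, 0010*, 0100*, 0101*, 0110*, 0111*, 1000*, 1001*, 1010*, 1011*, 1100*, 1101*
[col 1] -001*, -010, -100*, -101*, 0-01*, 0-10, 01-0*, 01-1*, 010-*, 011-*, 1-00*, 1-01*, 10-0*, 10-1*, 100-*, 101-*, 110-*
[col 2] --01, -10-, 01--, 1-0-, 10--
Prime implicants: --01, -010, -10-, 0-10, 01--, 1-0-, 10--
PI chart (minterm → PIs covering it):
  1 | --01  (sole → essential)
  2 | -010,0-10
  4 | -10-,01--
  5 | --01,-10-,01--
  6 | 0-10,01--
  7 | 01--  (sole → essential)
  8 | 1-0-,10--
  9 | --01,1-0-,10--
  10 | -010,10--
  11 | 10--  (sole → essential)
  12 | -10-,1-0-
  13 | --01,-10-,1-0-
Essential prime implicants: --01, 01--, 10--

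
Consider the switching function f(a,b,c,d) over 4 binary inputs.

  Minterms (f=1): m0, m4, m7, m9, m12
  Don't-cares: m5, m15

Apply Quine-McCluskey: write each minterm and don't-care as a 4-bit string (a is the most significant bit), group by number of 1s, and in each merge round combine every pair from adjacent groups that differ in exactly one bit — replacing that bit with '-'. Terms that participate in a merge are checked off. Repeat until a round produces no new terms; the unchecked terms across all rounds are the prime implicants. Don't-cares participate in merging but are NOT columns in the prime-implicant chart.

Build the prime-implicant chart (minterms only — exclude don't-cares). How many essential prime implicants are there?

Round 0: 0000✓ 0100✓ 0101✓ 0111✓ 1001 1100✓ 1111✓
Round 1: -100 -111 0-00 01-1 010-
PIs = {-100, -111, 0-00, 01-1, 010-, 1001}
Coverage chart:
  m0: 0-00 ←essential
  m4: -100,0-00,010-
  m7: -111,01-1
  m9: 1001 ←essential
  m12: -100 ←essential
Essential: -100, 0-00, 1001

3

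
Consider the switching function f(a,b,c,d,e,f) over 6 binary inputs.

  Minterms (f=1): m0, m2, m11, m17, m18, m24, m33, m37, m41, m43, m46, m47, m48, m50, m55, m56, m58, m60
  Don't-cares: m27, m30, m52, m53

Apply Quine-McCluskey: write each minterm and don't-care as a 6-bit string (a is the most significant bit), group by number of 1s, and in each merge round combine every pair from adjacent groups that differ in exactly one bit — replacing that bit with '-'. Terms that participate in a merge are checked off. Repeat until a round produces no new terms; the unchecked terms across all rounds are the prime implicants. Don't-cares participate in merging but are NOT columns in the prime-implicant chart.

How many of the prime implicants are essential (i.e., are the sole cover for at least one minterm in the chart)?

[col 0] 000000*, 000010*, 001011*, 010001, 010010*, 011000*, 011011*, 011110, 100001*, 100101*, 101001*, 101011*, 101110*, 101111*, 110000*, 110010*, 110100*, 110101*, 110111*, 111000*, 111010*, 111100*
[col 1] -01011, -10010, -11000, 0-0010, 0-1011, 0000-0, 1-0101, 10-001, 100-01, 101-11, 1010-1, 10111-, 11-000*, 11-010*, 11-100*, 110-00*, 1100-0*, 1101-1, 11010-, 111-00*, 1110-0*
[col 2] 11--00, 11-0-0
Prime implicants: -01011, -10010, -11000, 0-0010, 0-1011, 0000-0, 010001, 011110, 1-0101, 10-001, 100-01, 101-11, 1010-1, 10111-, 11--00, 11-0-0, 1101-1, 11010-
PI chart (minterm → PIs covering it):
  0 | 0000-0  (sole → essential)
  2 | 0-0010,0000-0
  11 | -01011,0-1011
  17 | 010001  (sole → essential)
  18 | -10010,0-0010
  24 | -11000  (sole → essential)
  33 | 10-001,100-01
  37 | 1-0101,100-01
  41 | 10-001,1010-1
  43 | -01011,101-11,1010-1
  46 | 10111-  (sole → essential)
  47 | 101-11,10111-
  48 | 11--00,11-0-0
  50 | -10010,11-0-0
  55 | 1101-1  (sole → essential)
  56 | -11000,11--00,11-0-0
  58 | 11-0-0  (sole → essential)
  60 | 11--00  (sole → essential)
Essential prime implicants: -11000, 0000-0, 010001, 10111-, 11--00, 11-0-0, 1101-1

7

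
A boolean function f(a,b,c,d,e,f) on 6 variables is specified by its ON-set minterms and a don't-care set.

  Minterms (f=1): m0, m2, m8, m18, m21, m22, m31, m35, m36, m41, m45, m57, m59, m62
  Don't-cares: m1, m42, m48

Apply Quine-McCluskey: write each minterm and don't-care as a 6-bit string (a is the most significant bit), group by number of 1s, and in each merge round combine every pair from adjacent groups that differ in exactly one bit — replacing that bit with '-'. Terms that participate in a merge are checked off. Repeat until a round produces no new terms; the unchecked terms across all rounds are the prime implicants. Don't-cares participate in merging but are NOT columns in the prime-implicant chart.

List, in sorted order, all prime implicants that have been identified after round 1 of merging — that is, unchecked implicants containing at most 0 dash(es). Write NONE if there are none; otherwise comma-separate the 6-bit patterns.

010101, 011111, 100011, 100100, 101010, 110000, 111110

Round 0: 000000✓ 000001✓ 000010✓ 001000✓ 010010✓ 010101 010110✓ 011111 100011 100100 101001✓ 101010 101101✓ 110000 111001✓ 111011✓ 111110
Round 1: 0-0010 00-000 0000-0 00000- 010-10 1-1001 101-01 1110-1
PIs = {0-0010, 00-000, 0000-0, 00000-, 010-10, 010101, 011111, 1-1001, 100011, 100100, 101-01, 101010, 110000, 1110-1, 111110}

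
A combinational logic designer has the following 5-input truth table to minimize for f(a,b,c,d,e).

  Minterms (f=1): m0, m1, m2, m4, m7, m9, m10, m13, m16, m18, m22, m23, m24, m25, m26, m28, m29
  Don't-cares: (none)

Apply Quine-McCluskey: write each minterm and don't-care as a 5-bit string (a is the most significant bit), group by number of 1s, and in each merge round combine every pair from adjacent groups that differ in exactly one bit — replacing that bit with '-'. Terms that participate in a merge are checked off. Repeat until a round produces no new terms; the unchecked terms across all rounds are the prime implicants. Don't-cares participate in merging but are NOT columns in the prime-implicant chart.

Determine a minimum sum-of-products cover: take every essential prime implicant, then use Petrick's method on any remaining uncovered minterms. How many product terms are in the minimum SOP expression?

Round 0: 00000✓ 00001✓ 00010✓ 00100✓ 00111✓ 01001✓ 01010✓ 01101✓ 10000✓ 10010✓ 10110✓ 10111✓ 11000✓ 11001✓ 11010✓ 11100✓ 11101✓
Round 1: -0000✓ -0010✓ -0111 -1001✓ -1010✓ -1101✓ 0-001 0-010✓ 00-00 000-0✓ 0000- 01-01✓ 1-000✓ 1-010✓ 10-10 100-0✓ 1011- 11-00✓ 11-01✓ 110-0✓ 1100-✓ 1110-✓
Round 2: --010 -00-0 -1-01 1-0-0 11-0-
PIs = {--010, -00-0, -0111, -1-01, 0-001, 00-00, 0000-, 1-0-0, 10-10, 1011-, 11-0-}
Coverage chart:
  m0: -00-0,00-00,0000-
  m1: 0-001,0000-
  m2: --010,-00-0
  m4: 00-00 ←essential
  m7: -0111 ←essential
  m9: -1-01,0-001
  m10: --010 ←essential
  m13: -1-01 ←essential
  m16: -00-0,1-0-0
  m18: --010,-00-0,1-0-0,10-10
  m22: 10-10,1011-
  m23: -0111,1011-
  m24: 1-0-0,11-0-
  m25: -1-01,11-0-
  m26: --010,1-0-0
  m28: 11-0- ←essential
  m29: -1-01,11-0-
Essential: --010, -0111, -1-01, 00-00, 11-0-
Petrick residual → -00-0, 0-001, 10-10
Min cover (8 terms): c'de' + b'c'e' + b'cde + bd'e + a'c'd'e + a'b'd'e' + ab'de' + abd'

8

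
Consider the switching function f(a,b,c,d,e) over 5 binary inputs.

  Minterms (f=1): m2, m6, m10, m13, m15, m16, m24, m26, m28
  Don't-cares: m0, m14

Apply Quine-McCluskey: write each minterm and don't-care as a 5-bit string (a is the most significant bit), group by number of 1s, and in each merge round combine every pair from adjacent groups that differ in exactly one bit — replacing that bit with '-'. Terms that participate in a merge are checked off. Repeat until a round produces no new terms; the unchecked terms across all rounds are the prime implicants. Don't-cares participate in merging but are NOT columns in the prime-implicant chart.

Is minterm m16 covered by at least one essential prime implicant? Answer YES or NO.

Round 0: 00000✓ 00010✓ 00110✓ 01010✓ 01101✓ 01110✓ 01111✓ 10000✓ 11000✓ 11010✓ 11100✓
Round 1: -0000 -1010 0-010✓ 0-110✓ 00-10✓ 000-0 01-10✓ 011-1 0111- 1-000 11-00 110-0
Round 2: 0--10
PIs = {-0000, -1010, 0--10, 000-0, 011-1, 0111-, 1-000, 11-00, 110-0}
Coverage chart:
  m2: 0--10,000-0
  m6: 0--10 ←essential
  m10: -1010,0--10
  m13: 011-1 ←essential
  m15: 011-1,0111-
  m16: -0000,1-000
  m24: 1-000,11-00,110-0
  m26: -1010,110-0
  m28: 11-00 ←essential
Essential: 0--10, 011-1, 11-00

NO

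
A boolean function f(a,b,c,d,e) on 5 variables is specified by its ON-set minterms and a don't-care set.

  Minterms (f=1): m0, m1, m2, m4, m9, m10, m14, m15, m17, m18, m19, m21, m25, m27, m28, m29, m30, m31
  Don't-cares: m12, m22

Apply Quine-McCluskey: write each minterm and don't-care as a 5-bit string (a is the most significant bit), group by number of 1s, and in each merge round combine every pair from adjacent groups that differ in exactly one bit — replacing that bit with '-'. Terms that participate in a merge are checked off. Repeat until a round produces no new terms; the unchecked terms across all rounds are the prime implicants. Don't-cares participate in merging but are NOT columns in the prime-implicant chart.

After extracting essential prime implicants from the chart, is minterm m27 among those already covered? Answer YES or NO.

[col 0] 00000*, 00001*, 00010*, 00100*, 01001*, 01010*, 01100*, 01110*, 01111*, 10001*, 10010*, 10011*, 10101*, 10110*, 11001*, 11011*, 11100*, 11101*, 11110*, 11111*
[col 1] -0001*, -0010, -1001*, -1100*, -1110*, -1111*, 0-001*, 0-010, 0-100, 00-00, 000-0, 0000-, 01-10, 011-0*, 0111-*, 1-001*, 1-011*, 1-101*, 1-110, 10-01*, 10-10, 100-1*, 1001-, 11-01*, 11-11*, 110-1*, 111-0*, 111-1*, 1110-*, 1111-*
[col 2] --001, -11-0, -111-, 1--01, 1-0-1, 11--1, 111--
Prime implicants: --001, -0010, -11-0, -111-, 0-010, 0-100, 00-00, 000-0, 0000-, 01-10, 1--01, 1-0-1, 1-110, 10-10, 1001-, 11--1, 111--
PI chart (minterm → PIs covering it):
  0 | 00-00,000-0,0000-
  1 | --001,0000-
  2 | -0010,0-010,000-0
  4 | 0-100,00-00
  9 | --001  (sole → essential)
  10 | 0-010,01-10
  14 | -11-0,-111-,01-10
  15 | -111-  (sole → essential)
  17 | --001,1--01,1-0-1
  18 | -0010,10-10,1001-
  19 | 1-0-1,1001-
  21 | 1--01  (sole → essential)
  25 | --001,1--01,1-0-1,11--1
  27 | 1-0-1,11--1
  28 | -11-0,111--
  29 | 1--01,11--1,111--
  30 | -11-0,-111-,1-110,111--
  31 | -111-,11--1,111--
Essential prime implicants: --001, -111-, 1--01

NO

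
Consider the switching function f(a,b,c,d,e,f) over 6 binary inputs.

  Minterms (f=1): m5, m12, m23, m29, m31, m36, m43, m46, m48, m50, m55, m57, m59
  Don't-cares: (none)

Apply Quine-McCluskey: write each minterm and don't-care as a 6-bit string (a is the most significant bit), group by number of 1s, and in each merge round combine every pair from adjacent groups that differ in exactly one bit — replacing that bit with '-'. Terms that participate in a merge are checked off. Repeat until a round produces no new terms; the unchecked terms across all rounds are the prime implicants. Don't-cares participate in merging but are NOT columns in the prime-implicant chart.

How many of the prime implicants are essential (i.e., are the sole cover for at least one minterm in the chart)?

9

[col 0] 000101, 001100, 010111*, 011101*, 011111*, 100100, 101011*, 101110, 110000*, 110010*, 110111*, 111001*, 111011*
[col 1] -10111, 01-111, 0111-1, 1-1011, 1100-0, 1110-1
Prime implicants: -10111, 000101, 001100, 01-111, 0111-1, 1-1011, 100100, 101110, 1100-0, 1110-1
PI chart (minterm → PIs covering it):
  5 | 000101  (sole → essential)
  12 | 001100  (sole → essential)
  23 | -10111,01-111
  29 | 0111-1  (sole → essential)
  31 | 01-111,0111-1
  36 | 100100  (sole → essential)
  43 | 1-1011  (sole → essential)
  46 | 101110  (sole → essential)
  48 | 1100-0  (sole → essential)
  50 | 1100-0  (sole → essential)
  55 | -10111  (sole → essential)
  57 | 1110-1  (sole → essential)
  59 | 1-1011,1110-1
Essential prime implicants: -10111, 000101, 001100, 0111-1, 1-1011, 100100, 101110, 1100-0, 1110-1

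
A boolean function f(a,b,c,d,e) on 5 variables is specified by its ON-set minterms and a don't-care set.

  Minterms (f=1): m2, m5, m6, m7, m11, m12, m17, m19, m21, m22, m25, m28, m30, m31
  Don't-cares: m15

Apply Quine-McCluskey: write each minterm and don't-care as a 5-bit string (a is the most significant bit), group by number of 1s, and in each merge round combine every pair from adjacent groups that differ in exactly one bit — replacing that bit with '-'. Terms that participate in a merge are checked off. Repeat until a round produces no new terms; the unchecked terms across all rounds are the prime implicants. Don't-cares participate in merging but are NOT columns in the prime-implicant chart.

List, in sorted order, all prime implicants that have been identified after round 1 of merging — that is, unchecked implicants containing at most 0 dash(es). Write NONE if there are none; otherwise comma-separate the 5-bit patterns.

NONE

[col 0] 00010*, 00101*, 00110*, 00111*, 01011*, 01100*, 01111*, 10001*, 10011*, 10101*, 10110*, 11001*, 11100*, 11110*, 11111*
[col 1] -0101, -0110, -1100, -1111, 0-111, 00-10, 001-1, 0011-, 01-11, 1-001, 1-110, 10-01, 100-1, 111-0, 1111-
Prime implicants: -0101, -0110, -1100, -1111, 0-111, 00-10, 001-1, 0011-, 01-11, 1-001, 1-110, 10-01, 100-1, 111-0, 1111-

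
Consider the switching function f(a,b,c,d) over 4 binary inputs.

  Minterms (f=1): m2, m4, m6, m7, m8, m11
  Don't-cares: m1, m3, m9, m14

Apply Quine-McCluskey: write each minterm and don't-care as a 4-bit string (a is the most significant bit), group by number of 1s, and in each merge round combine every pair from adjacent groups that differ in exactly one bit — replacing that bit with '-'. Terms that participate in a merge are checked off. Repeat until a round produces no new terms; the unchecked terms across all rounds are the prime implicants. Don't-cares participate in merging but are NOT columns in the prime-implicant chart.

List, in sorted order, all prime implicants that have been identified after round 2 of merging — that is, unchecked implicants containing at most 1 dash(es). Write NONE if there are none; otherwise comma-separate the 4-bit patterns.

size-2^0 implicants → 0001(✓)  0010(✓)  0011(✓)  0100(✓)  0110(✓)  0111(✓)  1000(✓)  1001(✓)  1011(✓)  1110(✓)
size-2^1 implicants → -001(✓)  -011(✓)  -110  0-10(✓)  0-11(✓)  00-1(✓)  001-(✓)  01-0  011-(✓)  10-1(✓)  100-
size-2^2 implicants → -0-1  0-1-
Unchecked terms (primes): -0-1, -110, 0-1-, 01-0, 100-

-110, 01-0, 100-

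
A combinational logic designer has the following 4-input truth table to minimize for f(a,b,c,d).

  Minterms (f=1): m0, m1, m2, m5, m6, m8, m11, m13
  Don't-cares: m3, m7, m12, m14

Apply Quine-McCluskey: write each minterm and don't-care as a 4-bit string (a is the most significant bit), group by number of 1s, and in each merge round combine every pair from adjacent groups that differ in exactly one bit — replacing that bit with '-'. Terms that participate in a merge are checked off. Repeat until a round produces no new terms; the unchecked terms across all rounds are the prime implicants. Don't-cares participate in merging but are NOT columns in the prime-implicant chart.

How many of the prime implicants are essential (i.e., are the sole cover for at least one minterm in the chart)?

size-2^0 implicants → 0000(✓)  0001(✓)  0010(✓)  0011(✓)  0101(✓)  0110(✓)  0111(✓)  1000(✓)  1011(✓)  1100(✓)  1101(✓)  1110(✓)
size-2^1 implicants → -000  -011  -101  -110  0-01(✓)  0-10(✓)  0-11(✓)  00-0(✓)  00-1(✓)  000-(✓)  001-(✓)  01-1(✓)  011-(✓)  1-00  11-0  110-
size-2^2 implicants → 0--1  0-1-  00--
Unchecked terms (primes): -000, -011, -101, -110, 0--1, 0-1-, 00--, 1-00, 11-0, 110-
Minterm coverage:
  m0 ⊆ -000,00--
  m1 ⊆ 0--1,00--
  m2 ⊆ 0-1-,00--
  m5 ⊆ -101,0--1
  m6 ⊆ -110,0-1-
  m8 ⊆ -000,1-00
  m11 ⊆ -011 [E]
  m13 ⊆ -101,110-
E = {-011}

1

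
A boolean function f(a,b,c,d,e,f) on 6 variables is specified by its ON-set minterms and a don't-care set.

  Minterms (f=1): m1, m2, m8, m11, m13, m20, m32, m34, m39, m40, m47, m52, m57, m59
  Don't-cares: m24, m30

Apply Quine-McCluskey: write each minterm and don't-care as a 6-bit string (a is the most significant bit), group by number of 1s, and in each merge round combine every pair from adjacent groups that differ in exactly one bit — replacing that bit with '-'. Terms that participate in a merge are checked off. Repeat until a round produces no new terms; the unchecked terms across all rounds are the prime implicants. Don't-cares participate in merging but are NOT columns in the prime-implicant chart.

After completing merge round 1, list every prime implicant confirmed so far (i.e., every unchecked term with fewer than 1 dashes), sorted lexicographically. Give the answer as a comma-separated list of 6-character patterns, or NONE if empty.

size-2^0 implicants → 000001  000010(✓)  001000(✓)  001011  001101  010100(✓)  011000(✓)  011110  100000(✓)  100010(✓)  100111(✓)  101000(✓)  101111(✓)  110100(✓)  111001(✓)  111011(✓)
size-2^1 implicants → -00010  -01000  -10100  0-1000  10-000  10-111  1000-0  1110-1
Unchecked terms (primes): -00010, -01000, -10100, 0-1000, 000001, 001011, 001101, 011110, 10-000, 10-111, 1000-0, 1110-1

000001, 001011, 001101, 011110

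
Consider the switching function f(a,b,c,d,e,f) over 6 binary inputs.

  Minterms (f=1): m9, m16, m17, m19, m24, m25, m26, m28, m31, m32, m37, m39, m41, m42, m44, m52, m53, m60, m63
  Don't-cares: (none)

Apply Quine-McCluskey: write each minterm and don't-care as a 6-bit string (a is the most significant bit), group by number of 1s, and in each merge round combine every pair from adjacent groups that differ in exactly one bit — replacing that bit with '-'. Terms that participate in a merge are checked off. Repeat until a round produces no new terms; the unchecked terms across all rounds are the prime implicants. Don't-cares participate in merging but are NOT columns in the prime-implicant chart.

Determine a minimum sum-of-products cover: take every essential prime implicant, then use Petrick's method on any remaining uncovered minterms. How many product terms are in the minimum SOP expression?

Round 0: 001001✓ 010000✓ 010001✓ 010011✓ 011000✓ 011001✓ 011010✓ 011100✓ 011111✓ 100000 100101✓ 100111✓ 101001✓ 101010 101100✓ 110100✓ 110101✓ 111100✓ 111111✓
Round 1: -01001 -11100 -11111 0-1001 01-000✓ 01-001✓ 0100-1 01000-✓ 011-00 0110-0 01100-✓ 1-0101 1-1100 1001-1 11-100 11010-
Round 2: 01-00-
PIs = {-01001, -11100, -11111, 0-1001, 01-00-, 0100-1, 011-00, 0110-0, 1-0101, 1-1100, 100000, 1001-1, 101010, 11-100, 11010-}
Coverage chart:
  m9: -01001,0-1001
  m16: 01-00- ←essential
  m17: 01-00-,0100-1
  m19: 0100-1 ←essential
  m24: 01-00-,011-00,0110-0
  m25: 0-1001,01-00-
  m26: 0110-0 ←essential
  m28: -11100,011-00
  m31: -11111 ←essential
  m32: 100000 ←essential
  m37: 1-0101,1001-1
  m39: 1001-1 ←essential
  m41: -01001 ←essential
  m42: 101010 ←essential
  m44: 1-1100 ←essential
  m52: 11-100,11010-
  m53: 1-0101,11010-
  m60: -11100,1-1100,11-100
  m63: -11111 ←essential
Essential: -01001, -11111, 01-00-, 0100-1, 0110-0, 1-1100, 100000, 1001-1, 101010
Petrick residual → -11100, 11010-
Min cover (11 terms): b'cd'e'f + bcde'f' + bcdef + a'bd'e' + a'bc'd'f + a'bcd'f' + acde'f' + ab'c'd'e'f' + ab'c'df + ab'cd'ef' + abc'de'

11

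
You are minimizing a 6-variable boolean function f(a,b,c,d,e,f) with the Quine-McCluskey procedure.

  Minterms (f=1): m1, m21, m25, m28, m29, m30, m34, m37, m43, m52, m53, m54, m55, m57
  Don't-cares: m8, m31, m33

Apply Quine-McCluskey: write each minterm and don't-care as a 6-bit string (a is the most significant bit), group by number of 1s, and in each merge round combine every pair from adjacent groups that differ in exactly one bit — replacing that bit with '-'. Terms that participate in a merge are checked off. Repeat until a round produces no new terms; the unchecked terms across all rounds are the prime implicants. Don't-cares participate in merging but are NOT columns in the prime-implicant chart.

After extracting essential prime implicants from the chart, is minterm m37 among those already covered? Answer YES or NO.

Round 0: 000001✓ 001000 010101✓ 011001✓ 011100✓ 011101✓ 011110✓ 011111✓ 100001✓ 100010 100101✓ 101011 110100✓ 110101✓ 110110✓ 110111✓ 111001✓
Round 1: -00001 -10101 -11001 01-101 011-01 0111-0✓ 0111-1✓ 01110-✓ 01111-✓ 1-0101 100-01 1101-0✓ 1101-1✓ 11010-✓ 11011-✓
Round 2: 0111-- 1101--
PIs = {-00001, -10101, -11001, 001000, 01-101, 011-01, 0111--, 1-0101, 100-01, 100010, 101011, 1101--}
Coverage chart:
  m1: -00001 ←essential
  m21: -10101,01-101
  m25: -11001,011-01
  m28: 0111-- ←essential
  m29: 01-101,011-01,0111--
  m30: 0111-- ←essential
  m34: 100010 ←essential
  m37: 1-0101,100-01
  m43: 101011 ←essential
  m52: 1101-- ←essential
  m53: -10101,1-0101,1101--
  m54: 1101-- ←essential
  m55: 1101-- ←essential
  m57: -11001 ←essential
Essential: -00001, -11001, 0111--, 100010, 101011, 1101--

NO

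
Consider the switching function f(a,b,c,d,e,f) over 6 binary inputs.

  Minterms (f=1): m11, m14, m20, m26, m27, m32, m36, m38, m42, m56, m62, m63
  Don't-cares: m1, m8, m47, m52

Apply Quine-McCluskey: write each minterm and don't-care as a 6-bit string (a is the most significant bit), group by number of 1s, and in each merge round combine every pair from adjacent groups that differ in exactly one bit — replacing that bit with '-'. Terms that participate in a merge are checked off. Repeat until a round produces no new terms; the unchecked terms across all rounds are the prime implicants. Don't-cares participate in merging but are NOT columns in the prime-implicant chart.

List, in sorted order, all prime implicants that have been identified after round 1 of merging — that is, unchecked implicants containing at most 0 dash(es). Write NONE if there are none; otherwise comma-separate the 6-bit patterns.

size-2^0 implicants → 000001  001000  001011(✓)  001110  010100(✓)  011010(✓)  011011(✓)  100000(✓)  100100(✓)  100110(✓)  101010  101111(✓)  110100(✓)  111000  111110(✓)  111111(✓)
size-2^1 implicants → -10100  0-1011  01101-  1-0100  1-1111  100-00  1001-0  11111-
Unchecked terms (primes): -10100, 0-1011, 000001, 001000, 001110, 01101-, 1-0100, 1-1111, 100-00, 1001-0, 101010, 111000, 11111-

000001, 001000, 001110, 101010, 111000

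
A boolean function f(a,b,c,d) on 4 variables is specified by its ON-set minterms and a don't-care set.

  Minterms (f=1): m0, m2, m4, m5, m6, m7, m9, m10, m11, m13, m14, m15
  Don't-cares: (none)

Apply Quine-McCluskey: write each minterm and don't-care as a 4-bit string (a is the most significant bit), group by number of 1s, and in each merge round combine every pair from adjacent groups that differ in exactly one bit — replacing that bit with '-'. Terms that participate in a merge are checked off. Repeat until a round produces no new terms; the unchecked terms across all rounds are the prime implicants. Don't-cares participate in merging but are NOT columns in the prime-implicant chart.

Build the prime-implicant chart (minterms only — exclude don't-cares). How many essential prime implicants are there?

2

Round 0: 0000✓ 0010✓ 0100✓ 0101✓ 0110✓ 0111✓ 1001✓ 1010✓ 1011✓ 1101✓ 1110✓ 1111✓
Round 1: -010✓ -101✓ -110✓ -111✓ 0-00✓ 0-10✓ 00-0✓ 01-0✓ 01-1✓ 010-✓ 011-✓ 1-01✓ 1-10✓ 1-11✓ 10-1✓ 101-✓ 11-1✓ 111-✓
Round 2: --10 -1-1 -11- 0--0 01-- 1--1 1-1-
PIs = {--10, -1-1, -11-, 0--0, 01--, 1--1, 1-1-}
Coverage chart:
  m0: 0--0 ←essential
  m2: --10,0--0
  m4: 0--0,01--
  m5: -1-1,01--
  m6: --10,-11-,0--0,01--
  m7: -1-1,-11-,01--
  m9: 1--1 ←essential
  m10: --10,1-1-
  m11: 1--1,1-1-
  m13: -1-1,1--1
  m14: --10,-11-,1-1-
  m15: -1-1,-11-,1--1,1-1-
Essential: 0--0, 1--1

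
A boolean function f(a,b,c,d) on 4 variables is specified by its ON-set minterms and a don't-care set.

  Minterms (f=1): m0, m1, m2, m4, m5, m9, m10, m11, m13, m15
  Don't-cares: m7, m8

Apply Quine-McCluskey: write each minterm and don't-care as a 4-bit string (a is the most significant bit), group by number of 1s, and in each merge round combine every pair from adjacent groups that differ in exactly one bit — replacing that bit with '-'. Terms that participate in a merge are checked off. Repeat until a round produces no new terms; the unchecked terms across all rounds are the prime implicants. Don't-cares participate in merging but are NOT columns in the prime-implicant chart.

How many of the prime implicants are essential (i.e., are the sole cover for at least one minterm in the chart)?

2

size-2^0 implicants → 0000(✓)  0001(✓)  0010(✓)  0100(✓)  0101(✓)  0111(✓)  1000(✓)  1001(✓)  1010(✓)  1011(✓)  1101(✓)  1111(✓)
size-2^1 implicants → -000(✓)  -001(✓)  -010(✓)  -101(✓)  -111(✓)  0-00(✓)  0-01(✓)  00-0(✓)  000-(✓)  01-1(✓)  010-(✓)  1-01(✓)  1-11(✓)  10-0(✓)  10-1(✓)  100-(✓)  101-(✓)  11-1(✓)
size-2^2 implicants → --01  -0-0  -00-  -1-1  0-0-  1--1  10--
Unchecked terms (primes): --01, -0-0, -00-, -1-1, 0-0-, 1--1, 10--
Minterm coverage:
  m0 ⊆ -0-0,-00-,0-0-
  m1 ⊆ --01,-00-,0-0-
  m2 ⊆ -0-0 [E]
  m4 ⊆ 0-0- [E]
  m5 ⊆ --01,-1-1,0-0-
  m9 ⊆ --01,-00-,1--1,10--
  m10 ⊆ -0-0,10--
  m11 ⊆ 1--1,10--
  m13 ⊆ --01,-1-1,1--1
  m15 ⊆ -1-1,1--1
E = {-0-0, 0-0-}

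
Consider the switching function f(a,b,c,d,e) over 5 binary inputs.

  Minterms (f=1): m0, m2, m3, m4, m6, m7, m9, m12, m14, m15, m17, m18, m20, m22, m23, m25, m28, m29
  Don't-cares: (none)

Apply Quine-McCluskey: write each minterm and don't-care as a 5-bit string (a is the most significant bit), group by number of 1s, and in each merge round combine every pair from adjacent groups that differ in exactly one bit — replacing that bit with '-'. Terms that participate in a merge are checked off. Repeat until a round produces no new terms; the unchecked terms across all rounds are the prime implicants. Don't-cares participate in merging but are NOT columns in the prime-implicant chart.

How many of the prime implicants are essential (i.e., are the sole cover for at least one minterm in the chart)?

Round 0: 00000✓ 00010✓ 00011✓ 00100✓ 00110✓ 00111✓ 01001✓ 01100✓ 01110✓ 01111✓ 10001✓ 10010✓ 10100✓ 10110✓ 10111✓ 11001✓ 11100✓ 11101✓
Round 1: -0010✓ -0100✓ -0110✓ -0111✓ -1001 -1100✓ 0-100✓ 0-110✓ 0-111✓ 00-00✓ 00-10✓ 00-11✓ 000-0✓ 0001-✓ 001-0✓ 0011-✓ 011-0✓ 0111-✓ 1-001 1-100✓ 10-10✓ 101-0✓ 1011-✓ 11-01 1110-
Round 2: --100 -0-10 -01-0 -011- 0-1-0 0-11- 00--0 00-1-
PIs = {--100, -0-10, -01-0, -011-, -1001, 0-1-0, 0-11-, 00--0, 00-1-, 1-001, 11-01, 1110-}
Coverage chart:
  m0: 00--0 ←essential
  m2: -0-10,00--0,00-1-
  m3: 00-1- ←essential
  m4: --100,-01-0,0-1-0,00--0
  m6: -0-10,-01-0,-011-,0-1-0,0-11-,00--0,00-1-
  m7: -011-,0-11-,00-1-
  m9: -1001 ←essential
  m12: --100,0-1-0
  m14: 0-1-0,0-11-
  m15: 0-11- ←essential
  m17: 1-001 ←essential
  m18: -0-10 ←essential
  m20: --100,-01-0
  m22: -0-10,-01-0,-011-
  m23: -011- ←essential
  m25: -1001,1-001,11-01
  m28: --100,1110-
  m29: 11-01,1110-
Essential: -0-10, -011-, -1001, 0-11-, 00--0, 00-1-, 1-001

7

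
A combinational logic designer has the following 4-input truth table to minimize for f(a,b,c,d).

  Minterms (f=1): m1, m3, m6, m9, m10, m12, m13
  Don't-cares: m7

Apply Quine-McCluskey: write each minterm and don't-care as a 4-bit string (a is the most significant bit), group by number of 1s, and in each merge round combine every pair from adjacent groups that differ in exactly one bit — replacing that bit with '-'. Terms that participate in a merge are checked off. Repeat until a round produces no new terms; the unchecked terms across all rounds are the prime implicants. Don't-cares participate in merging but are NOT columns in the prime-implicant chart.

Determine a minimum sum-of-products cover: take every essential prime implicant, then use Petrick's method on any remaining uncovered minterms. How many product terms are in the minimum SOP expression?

5

Round 0: 0001✓ 0011✓ 0110✓ 0111✓ 1001✓ 1010 1100✓ 1101✓
Round 1: -001 0-11 00-1 011- 1-01 110-
PIs = {-001, 0-11, 00-1, 011-, 1-01, 1010, 110-}
Coverage chart:
  m1: -001,00-1
  m3: 0-11,00-1
  m6: 011- ←essential
  m9: -001,1-01
  m10: 1010 ←essential
  m12: 110- ←essential
  m13: 1-01,110-
Essential: 011-, 1010, 110-
Petrick residual → -001, 0-11
Min cover (5 terms): b'c'd + a'cd + a'bc + ab'cd' + abc'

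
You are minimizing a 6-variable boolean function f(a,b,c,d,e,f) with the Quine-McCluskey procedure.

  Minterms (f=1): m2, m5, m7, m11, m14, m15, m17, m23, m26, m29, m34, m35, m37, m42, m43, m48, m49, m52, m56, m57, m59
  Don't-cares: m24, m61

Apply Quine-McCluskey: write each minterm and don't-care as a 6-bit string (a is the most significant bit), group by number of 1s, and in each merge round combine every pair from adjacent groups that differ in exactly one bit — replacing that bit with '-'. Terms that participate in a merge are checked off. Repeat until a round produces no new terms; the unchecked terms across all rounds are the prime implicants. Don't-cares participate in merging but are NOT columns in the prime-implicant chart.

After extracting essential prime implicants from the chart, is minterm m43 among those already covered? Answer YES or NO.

Round 0: 000010✓ 000101✓ 000111✓ 001011✓ 001110✓ 001111✓ 010001✓ 010111✓ 011000✓ 011010✓ 011101✓ 100010✓ 100011✓ 100101✓ 101010✓ 101011✓ 110000✓ 110001✓ 110100✓ 111000✓ 111001✓ 111011✓ 111101✓
Round 1: -00010 -00101 -01011 -10001 -11000 -11101 0-0111 00-111 0001-1 001-11 00111- 0110-0 1-1011 10-010✓ 10-011✓ 10001-✓ 10101-✓ 11-000✓ 11-001✓ 110-00 11000-✓ 111-01 1110-1 11100-✓
Round 2: 10-01- 11-00-
PIs = {-00010, -00101, -01011, -10001, -11000, -11101, 0-0111, 00-111, 0001-1, 001-11, 00111-, 0110-0, 1-1011, 10-01-, 11-00-, 110-00, 111-01, 1110-1}
Coverage chart:
  m2: -00010 ←essential
  m5: -00101,0001-1
  m7: 0-0111,00-111,0001-1
  m11: -01011,001-11
  m14: 00111- ←essential
  m15: 00-111,001-11,00111-
  m17: -10001 ←essential
  m23: 0-0111 ←essential
  m26: 0110-0 ←essential
  m29: -11101 ←essential
  m34: -00010,10-01-
  m35: 10-01- ←essential
  m37: -00101 ←essential
  m42: 10-01- ←essential
  m43: -01011,1-1011,10-01-
  m48: 11-00-,110-00
  m49: -10001,11-00-
  m52: 110-00 ←essential
  m56: -11000,11-00-
  m57: 11-00-,111-01,1110-1
  m59: 1-1011,1110-1
Essential: -00010, -00101, -10001, -11101, 0-0111, 00111-, 0110-0, 10-01-, 110-00

YES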